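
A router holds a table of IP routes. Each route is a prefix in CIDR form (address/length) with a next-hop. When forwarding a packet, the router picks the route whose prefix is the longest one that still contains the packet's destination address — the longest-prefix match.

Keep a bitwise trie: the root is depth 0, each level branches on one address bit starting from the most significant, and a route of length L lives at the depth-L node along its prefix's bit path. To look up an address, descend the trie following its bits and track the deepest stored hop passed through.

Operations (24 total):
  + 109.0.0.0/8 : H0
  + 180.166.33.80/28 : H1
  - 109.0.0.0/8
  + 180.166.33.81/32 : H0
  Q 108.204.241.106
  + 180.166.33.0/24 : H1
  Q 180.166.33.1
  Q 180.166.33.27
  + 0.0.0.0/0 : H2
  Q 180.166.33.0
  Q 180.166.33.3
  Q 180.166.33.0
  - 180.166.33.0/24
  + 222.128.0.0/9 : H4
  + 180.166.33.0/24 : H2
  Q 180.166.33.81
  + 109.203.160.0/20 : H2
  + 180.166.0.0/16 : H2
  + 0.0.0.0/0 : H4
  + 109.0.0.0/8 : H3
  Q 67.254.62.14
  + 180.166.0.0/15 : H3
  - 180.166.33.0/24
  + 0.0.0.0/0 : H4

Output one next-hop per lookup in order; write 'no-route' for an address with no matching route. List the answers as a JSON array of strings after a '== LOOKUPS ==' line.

Trace:
  + 109.0.0.0/8 (H0) depth=8
  + 180.166.33.80/28 (H1) depth=28
  - 109.0.0.0/8 clear@8
  + 180.166.33.81/32 (H0) depth=32
  lookup 108.204.241.106: bits 0110110 walk d0:-→d1:-→d2:-→d3:-→d4:-→d5:-→d6:-→d7:- -> no-route
  + 180.166.33.0/24 (H1) depth=24
  lookup 180.166.33.1: bits 1011010010100110001000010 walk d0:-→d1:-→d2:-→d3:-→d4:-→d5:-→d6:-→d7:-→d8:-→d9:-→d10:-→d11:-→d12:-→d13:-→d14:-→d15:-→d16:-→d17:-→d18:-→d19:-→d20:-→d21:-→d22:-→d23:-→d24:H1→d25:- -> H1
  lookup 180.166.33.27: bits 1011010010100110001000010 walk d0:-→d1:-→d2:-→d3:-→d4:-→d5:-→d6:-→d7:-→d8:-→d9:-→d10:-→d11:-→d12:-→d13:-→d14:-→d15:-→d16:-→d17:-→d18:-→d19:-→d20:-→d21:-→d22:-→d23:-→d24:H1→d25:- -> H1
  + 0.0.0.0/0 (H2) depth=0
  lookup 180.166.33.0: bits 1011010010100110001000010 walk d0:H2→d1:-→d2:-→d3:-→d4:-→d5:-→d6:-→d7:-→d8:-→d9:-→d10:-→d11:-→d12:-→d13:-→d14:-→d15:-→d16:-→d17:-→d18:-→d19:-→d20:-→d21:-→d22:-→d23:-→d24:H1→d25:- -> H1
  lookup 180.166.33.3: bits 1011010010100110001000010 walk d0:H2→d1:-→d2:-→d3:-→d4:-→d5:-→d6:-→d7:-→d8:-→d9:-→d10:-→d11:-→d12:-→d13:-→d14:-→d15:-→d16:-→d17:-→d18:-→d19:-→d20:-→d21:-→d22:-→d23:-→d24:H1→d25:- -> H1
  lookup 180.166.33.0: bits 1011010010100110001000010 walk d0:H2→d1:-→d2:-→d3:-→d4:-→d5:-→d6:-→d7:-→d8:-→d9:-→d10:-→d11:-→d12:-→d13:-→d14:-→d15:-→d16:-→d17:-→d18:-→d19:-→d20:-→d21:-→d22:-→d23:-→d24:H1→d25:- -> H1
  - 180.166.33.0/24 clear@24
  + 222.128.0.0/9 (H4) depth=9
  + 180.166.33.0/24 (H2) depth=24
  lookup 180.166.33.81: bits 10110100101001100010000101010001 walk d0:H2→d1:-→d2:-→d3:-→d4:-→d5:-→d6:-→d7:-→d8:-→d9:-→d10:-→d11:-→d12:-→d13:-→d14:-→d15:-→d16:-→d17:-→d18:-→d19:-→d20:-→d21:-→d22:-→d23:-→d24:H2→d25:-→d26:-→d27:-→d28:H1→d29:-→d30:-→d31:-→d32:H0 -> H0
  + 109.203.160.0/20 (H2) depth=20
  + 180.166.0.0/16 (H2) depth=16
  + 0.0.0.0/0 (H4) depth=0
  + 109.0.0.0/8 (H3) depth=8
  lookup 67.254.62.14: bits 01 walk d0:H4→d1:-→d2:- -> H4
  + 180.166.0.0/15 (H3) depth=15
  - 180.166.33.0/24 clear@24
  + 0.0.0.0/0 (H4) depth=0

== LOOKUPS ==
["no-route","H1","H1","H1","H1","H1","H0","H4"]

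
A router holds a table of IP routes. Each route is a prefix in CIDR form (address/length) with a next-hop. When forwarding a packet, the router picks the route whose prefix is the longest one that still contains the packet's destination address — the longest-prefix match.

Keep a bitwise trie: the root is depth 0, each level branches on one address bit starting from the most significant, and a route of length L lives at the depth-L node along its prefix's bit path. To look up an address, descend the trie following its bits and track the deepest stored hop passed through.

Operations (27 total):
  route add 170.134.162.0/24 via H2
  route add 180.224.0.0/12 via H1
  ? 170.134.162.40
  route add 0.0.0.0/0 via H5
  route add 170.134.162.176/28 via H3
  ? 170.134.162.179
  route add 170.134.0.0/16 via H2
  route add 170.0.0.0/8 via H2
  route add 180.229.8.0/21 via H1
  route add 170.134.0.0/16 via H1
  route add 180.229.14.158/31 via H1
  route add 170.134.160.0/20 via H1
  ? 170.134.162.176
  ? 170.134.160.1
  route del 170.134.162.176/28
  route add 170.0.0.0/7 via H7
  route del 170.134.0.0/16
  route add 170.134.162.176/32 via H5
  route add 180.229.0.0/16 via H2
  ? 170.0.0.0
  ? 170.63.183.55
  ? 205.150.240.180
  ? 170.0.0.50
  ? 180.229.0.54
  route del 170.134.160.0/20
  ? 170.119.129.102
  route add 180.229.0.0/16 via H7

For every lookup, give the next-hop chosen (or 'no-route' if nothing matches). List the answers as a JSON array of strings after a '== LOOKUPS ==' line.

Trace:
  add 170.134.162.0/24 -> H2 at depth 24
  add 180.224.0.0/12 -> H1 at depth 12
  ? 170.134.162.40  path d0:-→d1:-→d2:-→d3:-→d4:-→d5:-→d6:-→d7:-→d8:-→d9:-→d10:-→d11:-→d12:-→d13:-→d14:-→d15:-→d16:-→d17:-→d18:-→d19:-→d20:-→d21:-→d22:-→d23:-→d24:H2  best=H2
  add 0.0.0.0/0 -> H5 at depth 0
  add 170.134.162.176/28 -> H3 at depth 28
  ? 170.134.162.179  path d0:H5→d1:-→d2:-→d3:-→d4:-→d5:-→d6:-→d7:-→d8:-→d9:-→d10:-→d11:-→d12:-→d13:-→d14:-→d15:-→d16:-→d17:-→d18:-→d19:-→d20:-→d21:-→d22:-→d23:-→d24:H2→d25:-→d26:-→d27:-→d28:H3  best=H3
  add 170.134.0.0/16 -> H2 at depth 16
  add 170.0.0.0/8 -> H2 at depth 8
  add 180.229.8.0/21 -> H1 at depth 21
  add 170.134.0.0/16 -> H1 at depth 16
  add 180.229.14.158/31 -> H1 at depth 31
  add 170.134.160.0/20 -> H1 at depth 20
  ? 170.134.162.176  path d0:H5→d1:-→d2:-→d3:-→d4:-→d5:-→d6:-→d7:-→d8:H2→d9:-→d10:-→d11:-→d12:-→d13:-→d14:-→d15:-→d16:H1→d17:-→d18:-→d19:-→d20:H1→d21:-→d22:-→d23:-→d24:H2→d25:-→d26:-→d27:-→d28:H3  best=H3
  ? 170.134.160.1  path d0:H5→d1:-→d2:-→d3:-→d4:-→d5:-→d6:-→d7:-→d8:H2→d9:-→d10:-→d11:-→d12:-→d13:-→d14:-→d15:-→d16:H1→d17:-→d18:-→d19:-→d20:H1→d21:-→d22:-  best=H1
  del 170.134.162.176/28 (clear depth 28)
  add 170.0.0.0/7 -> H7 at depth 7
  del 170.134.0.0/16 (clear depth 16)
  add 170.134.162.176/32 -> H5 at depth 32
  add 180.229.0.0/16 -> H2 at depth 16
  ? 170.0.0.0  path d0:H5→d1:-→d2:-→d3:-→d4:-→d5:-→d6:-→d7:H7→d8:H2  best=H2
  ? 170.63.183.55  path d0:H5→d1:-→d2:-→d3:-→d4:-→d5:-→d6:-→d7:H7→d8:H2  best=H2
  ? 205.150.240.180  path d0:H5→d1:-  best=H5
  ? 170.0.0.50  path d0:H5→d1:-→d2:-→d3:-→d4:-→d5:-→d6:-→d7:H7→d8:H2  best=H2
  ? 180.229.0.54  path d0:H5→d1:-→d2:-→d3:-→d4:-→d5:-→d6:-→d7:-→d8:-→d9:-→d10:-→d11:-→d12:H1→d13:-→d14:-→d15:-→d16:H2→d17:-→d18:-→d19:-→d20:-  best=H2
  del 170.134.160.0/20 (clear depth 20)
  ? 170.119.129.102  path d0:H5→d1:-→d2:-→d3:-→d4:-→d5:-→d6:-→d7:H7→d8:H2  best=H2
  add 180.229.0.0/16 -> H7 at depth 16

== LOOKUPS ==
["H2","H3","H3","H1","H2","H2","H5","H2","H2","H2"]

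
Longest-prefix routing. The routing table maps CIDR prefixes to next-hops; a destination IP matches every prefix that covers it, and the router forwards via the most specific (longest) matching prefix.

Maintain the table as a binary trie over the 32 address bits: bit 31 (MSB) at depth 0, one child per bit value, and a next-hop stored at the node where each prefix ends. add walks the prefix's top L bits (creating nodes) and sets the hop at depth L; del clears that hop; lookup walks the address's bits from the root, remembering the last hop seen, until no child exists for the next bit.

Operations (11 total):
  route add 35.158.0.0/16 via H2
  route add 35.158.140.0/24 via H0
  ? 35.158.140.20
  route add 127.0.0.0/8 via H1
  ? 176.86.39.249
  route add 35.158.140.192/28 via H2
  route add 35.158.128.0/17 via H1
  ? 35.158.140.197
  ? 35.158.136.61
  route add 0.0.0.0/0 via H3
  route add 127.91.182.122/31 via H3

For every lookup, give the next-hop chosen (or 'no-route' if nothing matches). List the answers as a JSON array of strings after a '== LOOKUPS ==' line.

Apply in order:
  + 35.158.0.0/16 (H2) depth=16
  + 35.158.140.0/24 (H0) depth=24
  lookup 35.158.140.20: bits 001000111001111010001100 walk d0:-→d1:-→d2:-→d3:-→d4:-→d5:-→d6:-→d7:-→d8:-→d9:-→d10:-→d11:-→d12:-→d13:-→d14:-→d15:-→d16:H2→d17:-→d18:-→d19:-→d20:-→d21:-→d22:-→d23:-→d24:H0 -> H0
  + 127.0.0.0/8 (H1) depth=8
  lookup 176.86.39.249: bits ε walk d0:- -> no-route
  + 35.158.140.192/28 (H2) depth=28
  + 35.158.128.0/17 (H1) depth=17
  lookup 35.158.140.197: bits 0010001110011110100011001100 walk d0:-→d1:-→d2:-→d3:-→d4:-→d5:-→d6:-→d7:-→d8:-→d9:-→d10:-→d11:-→d12:-→d13:-→d14:-→d15:-→d16:H2→d17:H1→d18:-→d19:-→d20:-→d21:-→d22:-→d23:-→d24:H0→d25:-→d26:-→d27:-→d28:H2 -> H2
  lookup 35.158.136.61: bits 001000111001111010001 walk d0:-→d1:-→d2:-→d3:-→d4:-→d5:-→d6:-→d7:-→d8:-→d9:-→d10:-→d11:-→d12:-→d13:-→d14:-→d15:-→d16:H2→d17:H1→d18:-→d19:-→d20:-→d21:- -> H1
  + 0.0.0.0/0 (H3) depth=0
  + 127.91.182.122/31 (H3) depth=31

== LOOKUPS ==
["H0","no-route","H2","H1"]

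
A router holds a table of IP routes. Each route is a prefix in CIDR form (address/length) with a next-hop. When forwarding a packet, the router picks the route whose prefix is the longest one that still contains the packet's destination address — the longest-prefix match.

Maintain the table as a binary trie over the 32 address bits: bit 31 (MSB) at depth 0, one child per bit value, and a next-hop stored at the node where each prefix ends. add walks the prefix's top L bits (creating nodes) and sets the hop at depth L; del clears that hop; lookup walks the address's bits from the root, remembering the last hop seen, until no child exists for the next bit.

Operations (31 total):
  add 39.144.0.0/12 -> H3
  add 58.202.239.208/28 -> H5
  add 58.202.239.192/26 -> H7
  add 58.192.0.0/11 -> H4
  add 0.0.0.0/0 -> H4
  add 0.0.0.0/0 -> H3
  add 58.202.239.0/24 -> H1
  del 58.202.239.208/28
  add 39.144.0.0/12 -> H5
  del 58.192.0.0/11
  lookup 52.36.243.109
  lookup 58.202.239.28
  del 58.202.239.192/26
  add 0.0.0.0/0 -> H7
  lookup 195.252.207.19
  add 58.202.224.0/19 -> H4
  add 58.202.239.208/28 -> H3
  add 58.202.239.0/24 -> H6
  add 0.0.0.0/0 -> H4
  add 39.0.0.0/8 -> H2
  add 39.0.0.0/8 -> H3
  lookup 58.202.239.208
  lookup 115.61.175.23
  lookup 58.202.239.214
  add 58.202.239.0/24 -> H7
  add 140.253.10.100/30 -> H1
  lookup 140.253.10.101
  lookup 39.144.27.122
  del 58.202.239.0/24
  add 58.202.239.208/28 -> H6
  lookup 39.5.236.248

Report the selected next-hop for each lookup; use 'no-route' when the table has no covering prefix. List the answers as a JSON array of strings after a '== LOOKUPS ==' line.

Trace:
  add 39.144.0.0/12 -> H3 at depth 12
  add 58.202.239.208/28 -> H5 at depth 28
  add 58.202.239.192/26 -> H7 at depth 26
  add 58.192.0.0/11 -> H4 at depth 11
  add 0.0.0.0/0 -> H4 at depth 0
  add 0.0.0.0/0 -> H3 at depth 0
  add 58.202.239.0/24 -> H1 at depth 24
  del 58.202.239.208/28 (clear depth 28)
  add 39.144.0.0/12 -> H5 at depth 12
  del 58.192.0.0/11 (clear depth 11)
  lookup 52.36.243.109: bits 0011 walk d0:H3→d1:-→d2:-→d3:-→d4:- -> H3
  lookup 58.202.239.28: bits 001110101100101011101111 walk d0:H3→d1:-→d2:-→d3:-→d4:-→d5:-→d6:-→d7:-→d8:-→d9:-→d10:-→d11:-→d12:-→d13:-→d14:-→d15:-→d16:-→d17:-→d18:-→d19:-→d20:-→d21:-→d22:-→d23:-→d24:H1 -> H1
  del 58.202.239.192/26 (clear depth 26)
  add 0.0.0.0/0 -> H7 at depth 0
  lookup 195.252.207.19: bits ε walk d0:H7 -> H7
  add 58.202.224.0/19 -> H4 at depth 19
  add 58.202.239.208/28 -> H3 at depth 28
  add 58.202.239.0/24 -> H6 at depth 24
  add 0.0.0.0/0 -> H4 at depth 0
  add 39.0.0.0/8 -> H2 at depth 8
  add 39.0.0.0/8 -> H3 at depth 8
  lookup 58.202.239.208: bits 0011101011001010111011111101 walk d0:H4→d1:-→d2:-→d3:-→d4:-→d5:-→d6:-→d7:-→d8:-→d9:-→d10:-→d11:-→d12:-→d13:-→d14:-→d15:-→d16:-→d17:-→d18:-→d19:H4→d20:-→d21:-→d22:-→d23:-→d24:H6→d25:-→d26:-→d27:-→d28:H3 -> H3
  lookup 115.61.175.23: bits 0 walk d0:H4→d1:- -> H4
  lookup 58.202.239.214: bits 0011101011001010111011111101 walk d0:H4→d1:-→d2:-→d3:-→d4:-→d5:-→d6:-→d7:-→d8:-→d9:-→d10:-→d11:-→d12:-→d13:-→d14:-→d15:-→d16:-→d17:-→d18:-→d19:H4→d20:-→d21:-→d22:-→d23:-→d24:H6→d25:-→d26:-→d27:-→d28:H3 -> H3
  add 58.202.239.0/24 -> H7 at depth 24
  add 140.253.10.100/30 -> H1 at depth 30
  lookup 140.253.10.101: bits 100011001111110100001010011001 walk d0:H4→d1:-→d2:-→d3:-→d4:-→d5:-→d6:-→d7:-→d8:-→d9:-→d10:-→d11:-→d12:-→d13:-→d14:-→d15:-→d16:-→d17:-→d18:-→d19:-→d20:-→d21:-→d22:-→d23:-→d24:-→d25:-→d26:-→d27:-→d28:-→d29:-→d30:H1 -> H1
  lookup 39.144.27.122: bits 001001111001 walk d0:H4→d1:-→d2:-→d3:-→d4:-→d5:-→d6:-→d7:-→d8:H3→d9:-→d10:-→d11:-→d12:H5 -> H5
  del 58.202.239.0/24 (clear depth 24)
  add 58.202.239.208/28 -> H6 at depth 28
  lookup 39.5.236.248: bits 00100111 walk d0:H4→d1:-→d2:-→d3:-→d4:-→d5:-→d6:-→d7:-→d8:H3 -> H3

== LOOKUPS ==
["H3","H1","H7","H3","H4","H3","H1","H5","H3"]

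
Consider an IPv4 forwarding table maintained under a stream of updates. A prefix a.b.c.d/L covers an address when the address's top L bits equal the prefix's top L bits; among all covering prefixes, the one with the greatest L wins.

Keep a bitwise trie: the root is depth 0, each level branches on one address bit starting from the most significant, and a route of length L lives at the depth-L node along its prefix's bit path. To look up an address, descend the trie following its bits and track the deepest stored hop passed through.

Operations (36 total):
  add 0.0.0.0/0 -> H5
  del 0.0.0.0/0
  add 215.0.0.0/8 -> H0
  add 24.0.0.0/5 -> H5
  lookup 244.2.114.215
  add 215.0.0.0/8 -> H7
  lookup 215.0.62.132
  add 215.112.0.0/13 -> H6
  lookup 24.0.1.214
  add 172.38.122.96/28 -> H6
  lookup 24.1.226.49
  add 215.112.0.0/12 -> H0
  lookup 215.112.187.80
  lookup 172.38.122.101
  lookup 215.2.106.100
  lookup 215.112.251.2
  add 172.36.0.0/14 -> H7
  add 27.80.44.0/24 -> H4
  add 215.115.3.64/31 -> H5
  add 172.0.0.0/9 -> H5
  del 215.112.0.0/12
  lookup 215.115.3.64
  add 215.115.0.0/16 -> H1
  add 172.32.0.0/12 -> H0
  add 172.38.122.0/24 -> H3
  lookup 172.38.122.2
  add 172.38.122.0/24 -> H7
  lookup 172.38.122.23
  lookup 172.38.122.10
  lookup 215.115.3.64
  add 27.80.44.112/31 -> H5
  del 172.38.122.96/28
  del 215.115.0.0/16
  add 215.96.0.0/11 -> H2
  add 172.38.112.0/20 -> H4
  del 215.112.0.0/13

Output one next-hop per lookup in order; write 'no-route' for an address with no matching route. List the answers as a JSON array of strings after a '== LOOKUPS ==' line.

Process each operation:
  + 0.0.0.0/0 (H5) depth=0
  del 0.0.0.0/0 (clear depth 0)
  + 215.0.0.0/8 (H0) depth=8
  + 24.0.0.0/5 (H5) depth=5
  lookup 244.2.114.215: bits 11 walk d0:-→d1:-→d2:- -> no-route
  + 215.0.0.0/8 (H7) depth=8
  lookup 215.0.62.132: bits 11010111 walk d0:-→d1:-→d2:-→d3:-→d4:-→d5:-→d6:-→d7:-→d8:H7 -> H7
  + 215.112.0.0/13 (H6) depth=13
  lookup 24.0.1.214: bits 00011 walk d0:-→d1:-→d2:-→d3:-→d4:-→d5:H5 -> H5
  + 172.38.122.96/28 (H6) depth=28
  lookup 24.1.226.49: bits 00011 walk d0:-→d1:-→d2:-→d3:-→d4:-→d5:H5 -> H5
  + 215.112.0.0/12 (H0) depth=12
  lookup 215.112.187.80: bits 1101011101110 walk d0:-→d1:-→d2:-→d3:-→d4:-→d5:-→d6:-→d7:-→d8:H7→d9:-→d10:-→d11:-→d12:H0→d13:H6 -> H6
  lookup 172.38.122.101: bits 1010110000100110011110100110 walk d0:-→d1:-→d2:-→d3:-→d4:-→d5:-→d6:-→d7:-→d8:-→d9:-→d10:-→d11:-→d12:-→d13:-→d14:-→d15:-→d16:-→d17:-→d18:-→d19:-→d20:-→d21:-→d22:-→d23:-→d24:-→d25:-→d26:-→d27:-→d28:H6 -> H6
  lookup 215.2.106.100: bits 110101110 walk d0:-→d1:-→d2:-→d3:-→d4:-→d5:-→d6:-→d7:-→d8:H7→d9:- -> H7
  lookup 215.112.251.2: bits 1101011101110 walk d0:-→d1:-→d2:-→d3:-→d4:-→d5:-→d6:-→d7:-→d8:H7→d9:-→d10:-→d11:-→d12:H0→d13:H6 -> H6
  + 172.36.0.0/14 (H7) depth=14
  + 27.80.44.0/24 (H4) depth=24
  + 215.115.3.64/31 (H5) depth=31
  + 172.0.0.0/9 (H5) depth=9
  del 215.112.0.0/12 (clear depth 12)
  lookup 215.115.3.64: bits 1101011101110011000000110100000 walk d0:-→d1:-→d2:-→d3:-→d4:-→d5:-→d6:-→d7:-→d8:H7→d9:-→d10:-→d11:-→d12:-→d13:H6→d14:-→d15:-→d16:-→d17:-→d18:-→d19:-→d20:-→d21:-→d22:-→d23:-→d24:-→d25:-→d26:-→d27:-→d28:-→d29:-→d30:-→d31:H5 -> H5
  + 215.115.0.0/16 (H1) depth=16
  + 172.32.0.0/12 (H0) depth=12
  + 172.38.122.0/24 (H3) depth=24
  lookup 172.38.122.2: bits 1010110000100110011110100 walk d0:-→d1:-→d2:-→d3:-→d4:-→d5:-→d6:-→d7:-→d8:-→d9:H5→d10:-→d11:-→d12:H0→d13:-→d14:H7→d15:-→d16:-→d17:-→d18:-→d19:-→d20:-→d21:-→d22:-→d23:-→d24:H3→d25:- -> H3
  + 172.38.122.0/24 (H7) depth=24
  lookup 172.38.122.23: bits 1010110000100110011110100 walk d0:-→d1:-→d2:-→d3:-→d4:-→d5:-→d6:-→d7:-→d8:-→d9:H5→d10:-→d11:-→d12:H0→d13:-→d14:H7→d15:-→d16:-→d17:-→d18:-→d19:-→d20:-→d21:-→d22:-→d23:-→d24:H7→d25:- -> H7
  lookup 172.38.122.10: bits 1010110000100110011110100 walk d0:-→d1:-→d2:-→d3:-→d4:-→d5:-→d6:-→d7:-→d8:-→d9:H5→d10:-→d11:-→d12:H0→d13:-→d14:H7→d15:-→d16:-→d17:-→d18:-→d19:-→d20:-→d21:-→d22:-→d23:-→d24:H7→d25:- -> H7
  lookup 215.115.3.64: bits 1101011101110011000000110100000 walk d0:-→d1:-→d2:-→d3:-→d4:-→d5:-→d6:-→d7:-→d8:H7→d9:-→d10:-→d11:-→d12:-→d13:H6→d14:-→d15:-→d16:H1→d17:-→d18:-→d19:-→d20:-→d21:-→d22:-→d23:-→d24:-→d25:-→d26:-→d27:-→d28:-→d29:-→d30:-→d31:H5 -> H5
  + 27.80.44.112/31 (H5) depth=31
  del 172.38.122.96/28 (clear depth 28)
  del 215.115.0.0/16 (clear depth 16)
  + 215.96.0.0/11 (H2) depth=11
  + 172.38.112.0/20 (H4) depth=20
  del 215.112.0.0/13 (clear depth 13)

== LOOKUPS ==
["no-route","H7","H5","H5","H6","H6","H7","H6","H5","H3","H7","H7","H5"]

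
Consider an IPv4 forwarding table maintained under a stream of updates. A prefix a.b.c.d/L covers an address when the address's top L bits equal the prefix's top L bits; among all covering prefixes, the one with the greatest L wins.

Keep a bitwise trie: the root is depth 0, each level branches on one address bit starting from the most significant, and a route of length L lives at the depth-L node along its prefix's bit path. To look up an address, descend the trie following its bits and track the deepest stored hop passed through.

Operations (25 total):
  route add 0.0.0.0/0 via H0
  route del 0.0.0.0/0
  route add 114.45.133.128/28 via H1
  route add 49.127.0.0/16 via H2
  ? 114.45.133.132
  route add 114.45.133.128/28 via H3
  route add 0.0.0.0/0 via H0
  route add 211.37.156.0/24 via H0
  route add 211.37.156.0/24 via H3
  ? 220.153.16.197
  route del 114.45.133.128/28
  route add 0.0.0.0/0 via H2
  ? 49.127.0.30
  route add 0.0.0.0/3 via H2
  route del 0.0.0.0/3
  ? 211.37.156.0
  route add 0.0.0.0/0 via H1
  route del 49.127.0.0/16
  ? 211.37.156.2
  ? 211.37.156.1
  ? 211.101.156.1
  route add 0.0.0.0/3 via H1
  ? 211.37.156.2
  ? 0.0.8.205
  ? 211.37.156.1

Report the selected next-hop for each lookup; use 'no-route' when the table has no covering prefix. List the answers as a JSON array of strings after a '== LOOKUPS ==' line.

Trace:
  + 0.0.0.0/0 (H0) depth=0
  - 0.0.0.0/0 clear@0
  + 114.45.133.128/28 (H1) depth=28
  + 49.127.0.0/16 (H2) depth=16
  Q 114.45.133.132: descend 0111001000101101100001011000 ; hops seen [H1] ; pick H1
  + 114.45.133.128/28 (H3) depth=28
  + 0.0.0.0/0 (H0) depth=0
  + 211.37.156.0/24 (H0) depth=24
  + 211.37.156.0/24 (H3) depth=24
  Q 220.153.16.197: descend 1101 ; hops seen [H0] ; pick H0
  - 114.45.133.128/28 clear@28
  + 0.0.0.0/0 (H2) depth=0
  Q 49.127.0.30: descend 0011000101111111 ; hops seen [H2,H2] ; pick H2
  + 0.0.0.0/3 (H2) depth=3
  - 0.0.0.0/3 clear@3
  Q 211.37.156.0: descend 110100110010010110011100 ; hops seen [H2,H3] ; pick H3
  + 0.0.0.0/0 (H1) depth=0
  - 49.127.0.0/16 clear@16
  Q 211.37.156.2: descend 110100110010010110011100 ; hops seen [H1,H3] ; pick H3
  Q 211.37.156.1: descend 110100110010010110011100 ; hops seen [H1,H3] ; pick H3
  Q 211.101.156.1: descend 110100110 ; hops seen [H1] ; pick H1
  + 0.0.0.0/3 (H1) depth=3
  Q 211.37.156.2: descend 110100110010010110011100 ; hops seen [H1,H3] ; pick H3
  Q 0.0.8.205: descend 000 ; hops seen [H1,H1] ; pick H1
  Q 211.37.156.1: descend 110100110010010110011100 ; hops seen [H1,H3] ; pick H3

== LOOKUPS ==
["H1","H0","H2","H3","H3","H3","H1","H3","H1","H3"]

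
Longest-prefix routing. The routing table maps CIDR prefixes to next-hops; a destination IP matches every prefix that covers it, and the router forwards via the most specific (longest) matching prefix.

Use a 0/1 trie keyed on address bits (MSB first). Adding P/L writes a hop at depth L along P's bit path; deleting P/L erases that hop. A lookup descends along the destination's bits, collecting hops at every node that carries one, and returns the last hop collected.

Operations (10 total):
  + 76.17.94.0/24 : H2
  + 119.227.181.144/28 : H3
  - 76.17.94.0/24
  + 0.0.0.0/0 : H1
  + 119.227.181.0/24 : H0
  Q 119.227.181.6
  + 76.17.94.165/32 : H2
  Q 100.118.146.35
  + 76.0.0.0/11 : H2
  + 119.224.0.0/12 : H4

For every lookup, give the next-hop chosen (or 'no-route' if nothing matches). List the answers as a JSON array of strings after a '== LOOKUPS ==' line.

Trace:
  + 76.17.94.0/24 (H2) depth=24
  + 119.227.181.144/28 (H3) depth=28
  - 76.17.94.0/24 clear@24
  + 0.0.0.0/0 (H1) depth=0
  + 119.227.181.0/24 (H0) depth=24
  lookup 119.227.181.6: bits 011101111110001110110101 walk d0:H1→d1:-→d2:-→d3:-→d4:-→d5:-→d6:-→d7:-→d8:-→d9:-→d10:-→d11:-→d12:-→d13:-→d14:-→d15:-→d16:-→d17:-→d18:-→d19:-→d20:-→d21:-→d22:-→d23:-→d24:H0 -> H0
  + 76.17.94.165/32 (H2) depth=32
  lookup 100.118.146.35: bits 011 walk d0:H1→d1:-→d2:-→d3:- -> H1
  + 76.0.0.0/11 (H2) depth=11
  + 119.224.0.0/12 (H4) depth=12

== LOOKUPS ==
["H0","H1"]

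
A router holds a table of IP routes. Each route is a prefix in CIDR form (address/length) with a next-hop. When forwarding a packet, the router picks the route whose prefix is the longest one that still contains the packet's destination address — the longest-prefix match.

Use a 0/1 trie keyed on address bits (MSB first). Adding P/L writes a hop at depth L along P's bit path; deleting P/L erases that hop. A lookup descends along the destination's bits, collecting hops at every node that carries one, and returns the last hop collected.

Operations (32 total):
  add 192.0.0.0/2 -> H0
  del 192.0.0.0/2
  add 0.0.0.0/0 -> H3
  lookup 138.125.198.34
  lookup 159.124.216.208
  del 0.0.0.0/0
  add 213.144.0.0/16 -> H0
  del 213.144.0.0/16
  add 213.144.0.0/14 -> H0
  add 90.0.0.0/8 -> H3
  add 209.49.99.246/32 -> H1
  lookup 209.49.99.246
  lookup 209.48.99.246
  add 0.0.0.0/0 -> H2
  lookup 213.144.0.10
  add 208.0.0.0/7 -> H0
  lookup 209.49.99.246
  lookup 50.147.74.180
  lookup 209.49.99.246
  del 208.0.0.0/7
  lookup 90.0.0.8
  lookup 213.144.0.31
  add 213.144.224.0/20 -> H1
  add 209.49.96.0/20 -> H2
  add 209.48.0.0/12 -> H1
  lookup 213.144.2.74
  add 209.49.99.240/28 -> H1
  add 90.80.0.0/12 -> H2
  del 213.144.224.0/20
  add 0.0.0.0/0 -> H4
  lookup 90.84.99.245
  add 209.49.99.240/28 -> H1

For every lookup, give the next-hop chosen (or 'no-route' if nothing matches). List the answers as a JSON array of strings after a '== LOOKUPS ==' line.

Trace:
  add 192.0.0.0/2 -> H0 at depth 2
  - 192.0.0.0/2 clear@2
  add 0.0.0.0/0 -> H3 at depth 0
  ? 138.125.198.34  path d0:H3→d1:-  best=H3
  ? 159.124.216.208  path d0:H3→d1:-  best=H3
  - 0.0.0.0/0 clear@0
  add 213.144.0.0/16 -> H0 at depth 16
  - 213.144.0.0/16 clear@16
  add 213.144.0.0/14 -> H0 at depth 14
  add 90.0.0.0/8 -> H3 at depth 8
  add 209.49.99.246/32 -> H1 at depth 32
  ? 209.49.99.246  path d0:-→d1:-→d2:-→d3:-→d4:-→d5:-→d6:-→d7:-→d8:-→d9:-→d10:-→d11:-→d12:-→d13:-→d14:-→d15:-→d16:-→d17:-→d18:-→d19:-→d20:-→d21:-→d22:-→d23:-→d24:-→d25:-→d26:-→d27:-→d28:-→d29:-→d30:-→d31:-→d32:H1  best=H1
  ? 209.48.99.246  path d0:-→d1:-→d2:-→d3:-→d4:-→d5:-→d6:-→d7:-→d8:-→d9:-→d10:-→d11:-→d12:-→d13:-→d14:-→d15:-  best=no-route
  add 0.0.0.0/0 -> H2 at depth 0
  ? 213.144.0.10  path d0:H2→d1:-→d2:-→d3:-→d4:-→d5:-→d6:-→d7:-→d8:-→d9:-→d10:-→d11:-→d12:-→d13:-→d14:H0→d15:-→d16:-  best=H0
  add 208.0.0.0/7 -> H0 at depth 7
  ? 209.49.99.246  path d0:H2→d1:-→d2:-→d3:-→d4:-→d5:-→d6:-→d7:H0→d8:-→d9:-→d10:-→d11:-→d12:-→d13:-→d14:-→d15:-→d16:-→d17:-→d18:-→d19:-→d20:-→d21:-→d22:-→d23:-→d24:-→d25:-→d26:-→d27:-→d28:-→d29:-→d30:-→d31:-→d32:H1  best=H1
  ? 50.147.74.180  path d0:H2→d1:-  best=H2
  ? 209.49.99.246  path d0:H2→d1:-→d2:-→d3:-→d4:-→d5:-→d6:-→d7:H0→d8:-→d9:-→d10:-→d11:-→d12:-→d13:-→d14:-→d15:-→d16:-→d17:-→d18:-→d19:-→d20:-→d21:-→d22:-→d23:-→d24:-→d25:-→d26:-→d27:-→d28:-→d29:-→d30:-→d31:-→d32:H1  best=H1
  - 208.0.0.0/7 clear@7
  ? 90.0.0.8  path d0:H2→d1:-→d2:-→d3:-→d4:-→d5:-→d6:-→d7:-→d8:H3  best=H3
  ? 213.144.0.31  path d0:H2→d1:-→d2:-→d3:-→d4:-→d5:-→d6:-→d7:-→d8:-→d9:-→d10:-→d11:-→d12:-→d13:-→d14:H0→d15:-→d16:-  best=H0
  add 213.144.224.0/20 -> H1 at depth 20
  add 209.49.96.0/20 -> H2 at depth 20
  add 209.48.0.0/12 -> H1 at depth 12
  ? 213.144.2.74  path d0:H2→d1:-→d2:-→d3:-→d4:-→d5:-→d6:-→d7:-→d8:-→d9:-→d10:-→d11:-→d12:-→d13:-→d14:H0→d15:-→d16:-  best=H0
  add 209.49.99.240/28 -> H1 at depth 28
  add 90.80.0.0/12 -> H2 at depth 12
  - 213.144.224.0/20 clear@20
  add 0.0.0.0/0 -> H4 at depth 0
  ? 90.84.99.245  path d0:H4→d1:-→d2:-→d3:-→d4:-→d5:-→d6:-→d7:-→d8:H3→d9:-→d10:-→d11:-→d12:H2  best=H2
  add 209.49.99.240/28 -> H1 at depth 28

== LOOKUPS ==
["H3","H3","H1","no-route","H0","H1","H2","H1","H3","H0","H0","H2"]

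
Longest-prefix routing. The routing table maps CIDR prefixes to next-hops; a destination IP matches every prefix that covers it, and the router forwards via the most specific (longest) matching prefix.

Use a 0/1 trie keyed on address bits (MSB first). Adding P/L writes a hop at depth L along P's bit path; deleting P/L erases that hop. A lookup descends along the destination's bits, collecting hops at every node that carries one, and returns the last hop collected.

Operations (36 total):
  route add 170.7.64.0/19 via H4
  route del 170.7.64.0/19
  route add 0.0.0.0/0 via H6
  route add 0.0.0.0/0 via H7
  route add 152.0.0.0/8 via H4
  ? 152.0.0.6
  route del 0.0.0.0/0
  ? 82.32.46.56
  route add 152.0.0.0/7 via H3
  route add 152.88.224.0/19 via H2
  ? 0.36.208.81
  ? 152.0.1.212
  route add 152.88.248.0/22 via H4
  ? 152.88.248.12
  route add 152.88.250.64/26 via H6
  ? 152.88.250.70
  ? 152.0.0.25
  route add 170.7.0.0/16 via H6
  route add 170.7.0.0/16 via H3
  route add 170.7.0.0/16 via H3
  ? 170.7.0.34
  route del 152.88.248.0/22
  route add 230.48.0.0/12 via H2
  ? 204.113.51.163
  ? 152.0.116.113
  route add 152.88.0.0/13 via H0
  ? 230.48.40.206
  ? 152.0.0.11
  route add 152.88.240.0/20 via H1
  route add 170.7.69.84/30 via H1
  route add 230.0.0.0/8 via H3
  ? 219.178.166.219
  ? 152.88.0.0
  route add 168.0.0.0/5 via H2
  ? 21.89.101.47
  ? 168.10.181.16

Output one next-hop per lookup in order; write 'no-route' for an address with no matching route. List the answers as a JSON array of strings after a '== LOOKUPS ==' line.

Process each operation:
  + 170.7.64.0/19 (H4) depth=19
  - 170.7.64.0/19 clear@19
  + 0.0.0.0/0 (H6) depth=0
  + 0.0.0.0/0 (H7) depth=0
  + 152.0.0.0/8 (H4) depth=8
  Q 152.0.0.6: descend 10011000 ; hops seen [H7,H4] ; pick H4
  - 0.0.0.0/0 clear@0
  Q 82.32.46.56: descend ε ; hops seen [∅] ; pick no-route
  + 152.0.0.0/7 (H3) depth=7
  + 152.88.224.0/19 (H2) depth=19
  Q 0.36.208.81: descend ε ; hops seen [∅] ; pick no-route
  Q 152.0.1.212: descend 100110000 ; hops seen [H3,H4] ; pick H4
  + 152.88.248.0/22 (H4) depth=22
  Q 152.88.248.12: descend 1001100001011000111110 ; hops seen [H3,H4,H2,H4] ; pick H4
  + 152.88.250.64/26 (H6) depth=26
  Q 152.88.250.70: descend 10011000010110001111101001 ; hops seen [H3,H4,H2,H4,H6] ; pick H6
  Q 152.0.0.25: descend 100110000 ; hops seen [H3,H4] ; pick H4
  + 170.7.0.0/16 (H6) depth=16
  + 170.7.0.0/16 (H3) depth=16
  + 170.7.0.0/16 (H3) depth=16
  Q 170.7.0.34: descend 10101010000001110 ; hops seen [H3] ; pick H3
  - 152.88.248.0/22 clear@22
  + 230.48.0.0/12 (H2) depth=12
  Q 204.113.51.163: descend 11 ; hops seen [∅] ; pick no-route
  Q 152.0.116.113: descend 100110000 ; hops seen [H3,H4] ; pick H4
  + 152.88.0.0/13 (H0) depth=13
  Q 230.48.40.206: descend 111001100011 ; hops seen [H2] ; pick H2
  Q 152.0.0.11: descend 100110000 ; hops seen [H3,H4] ; pick H4
  + 152.88.240.0/20 (H1) depth=20
  + 170.7.69.84/30 (H1) depth=30
  + 230.0.0.0/8 (H3) depth=8
  Q 219.178.166.219: descend 11 ; hops seen [∅] ; pick no-route
  Q 152.88.0.0: descend 1001100001011000 ; hops seen [H3,H4,H0] ; pick H0
  + 168.0.0.0/5 (H2) depth=5
  Q 21.89.101.47: descend ε ; hops seen [∅] ; pick no-route
  Q 168.10.181.16: descend 101010 ; hops seen [H2] ; pick H2

== LOOKUPS ==
["H4","no-route","no-route","H4","H4","H6","H4","H3","no-route","H4","H2","H4","no-route","H0","no-route","H2"]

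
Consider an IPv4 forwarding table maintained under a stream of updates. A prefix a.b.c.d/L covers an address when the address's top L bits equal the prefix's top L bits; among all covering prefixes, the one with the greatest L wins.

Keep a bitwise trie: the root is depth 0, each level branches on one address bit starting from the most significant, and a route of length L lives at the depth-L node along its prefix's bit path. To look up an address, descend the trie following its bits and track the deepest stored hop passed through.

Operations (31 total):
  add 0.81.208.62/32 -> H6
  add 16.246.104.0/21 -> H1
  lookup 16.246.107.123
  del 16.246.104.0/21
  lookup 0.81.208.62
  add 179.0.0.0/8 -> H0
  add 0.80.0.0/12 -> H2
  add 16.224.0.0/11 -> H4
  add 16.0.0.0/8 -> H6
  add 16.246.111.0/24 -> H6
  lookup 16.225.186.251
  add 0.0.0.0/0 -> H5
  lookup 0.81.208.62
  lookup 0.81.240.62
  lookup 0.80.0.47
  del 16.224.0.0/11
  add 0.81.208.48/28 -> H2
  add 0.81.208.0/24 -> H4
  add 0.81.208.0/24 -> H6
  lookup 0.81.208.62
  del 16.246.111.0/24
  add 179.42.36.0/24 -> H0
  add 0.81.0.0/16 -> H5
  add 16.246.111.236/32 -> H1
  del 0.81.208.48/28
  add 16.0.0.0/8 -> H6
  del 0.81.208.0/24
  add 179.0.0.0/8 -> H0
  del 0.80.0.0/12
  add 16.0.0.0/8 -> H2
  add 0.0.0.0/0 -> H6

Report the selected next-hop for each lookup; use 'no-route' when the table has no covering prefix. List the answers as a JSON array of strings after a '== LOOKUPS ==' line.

Trace:
  add 0.81.208.62/32 -> H6 at depth 32
  add 16.246.104.0/21 -> H1 at depth 21
  Q 16.246.107.123: descend 000100001111011001101 ; hops seen [H1] ; pick H1
  del 16.246.104.0/21 (clear depth 21)
  Q 0.81.208.62: descend 00000000010100011101000000111110 ; hops seen [H6] ; pick H6
  add 179.0.0.0/8 -> H0 at depth 8
  add 0.80.0.0/12 -> H2 at depth 12
  add 16.224.0.0/11 -> H4 at depth 11
  add 16.0.0.0/8 -> H6 at depth 8
  add 16.246.111.0/24 -> H6 at depth 24
  Q 16.225.186.251: descend 00010000111 ; hops seen [H6,H4] ; pick H4
  add 0.0.0.0/0 -> H5 at depth 0
  Q 0.81.208.62: descend 00000000010100011101000000111110 ; hops seen [H5,H2,H6] ; pick H6
  Q 0.81.240.62: descend 000000000101000111 ; hops seen [H5,H2] ; pick H2
  Q 0.80.0.47: descend 000000000101000 ; hops seen [H5,H2] ; pick H2
  del 16.224.0.0/11 (clear depth 11)
  add 0.81.208.48/28 -> H2 at depth 28
  add 0.81.208.0/24 -> H4 at depth 24
  add 0.81.208.0/24 -> H6 at depth 24
  Q 0.81.208.62: descend 00000000010100011101000000111110 ; hops seen [H5,H2,H6,H2,H6] ; pick H6
  del 16.246.111.0/24 (clear depth 24)
  add 179.42.36.0/24 -> H0 at depth 24
  add 0.81.0.0/16 -> H5 at depth 16
  add 16.246.111.236/32 -> H1 at depth 32
  del 0.81.208.48/28 (clear depth 28)
  add 16.0.0.0/8 -> H6 at depth 8
  del 0.81.208.0/24 (clear depth 24)
  add 179.0.0.0/8 -> H0 at depth 8
  del 0.80.0.0/12 (clear depth 12)
  add 16.0.0.0/8 -> H2 at depth 8
  add 0.0.0.0/0 -> H6 at depth 0

== LOOKUPS ==
["H1","H6","H4","H6","H2","H2","H6"]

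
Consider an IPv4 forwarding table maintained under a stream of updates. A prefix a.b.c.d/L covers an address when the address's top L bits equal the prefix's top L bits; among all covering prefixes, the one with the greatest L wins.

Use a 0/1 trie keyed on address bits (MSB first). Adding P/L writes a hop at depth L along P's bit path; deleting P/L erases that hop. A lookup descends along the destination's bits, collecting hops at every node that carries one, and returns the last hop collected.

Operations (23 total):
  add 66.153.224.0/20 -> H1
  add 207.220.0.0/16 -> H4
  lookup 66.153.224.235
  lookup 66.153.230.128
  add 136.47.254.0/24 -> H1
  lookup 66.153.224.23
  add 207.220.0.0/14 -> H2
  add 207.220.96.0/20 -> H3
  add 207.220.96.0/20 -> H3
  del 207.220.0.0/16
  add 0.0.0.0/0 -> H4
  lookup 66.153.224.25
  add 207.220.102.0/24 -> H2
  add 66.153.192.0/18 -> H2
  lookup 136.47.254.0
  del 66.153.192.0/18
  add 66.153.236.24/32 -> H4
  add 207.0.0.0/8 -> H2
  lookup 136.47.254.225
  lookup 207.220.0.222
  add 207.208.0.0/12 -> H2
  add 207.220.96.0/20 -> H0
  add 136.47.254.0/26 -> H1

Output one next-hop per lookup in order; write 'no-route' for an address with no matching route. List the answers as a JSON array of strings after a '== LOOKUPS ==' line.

Trace:
  + 66.153.224.0/20 (H1) depth=20
  + 207.220.0.0/16 (H4) depth=16
  ? 66.153.224.235  path d0:-→d1:-→d2:-→d3:-→d4:-→d5:-→d6:-→d7:-→d8:-→d9:-→d10:-→d11:-→d12:-→d13:-→d14:-→d15:-→d16:-→d17:-→d18:-→d19:-→d20:H1  best=H1
  ? 66.153.230.128  path d0:-→d1:-→d2:-→d3:-→d4:-→d5:-→d6:-→d7:-→d8:-→d9:-→d10:-→d11:-→d12:-→d13:-→d14:-→d15:-→d16:-→d17:-→d18:-→d19:-→d20:H1  best=H1
  + 136.47.254.0/24 (H1) depth=24
  ? 66.153.224.23  path d0:-→d1:-→d2:-→d3:-→d4:-→d5:-→d6:-→d7:-→d8:-→d9:-→d10:-→d11:-→d12:-→d13:-→d14:-→d15:-→d16:-→d17:-→d18:-→d19:-→d20:H1  best=H1
  + 207.220.0.0/14 (H2) depth=14
  + 207.220.96.0/20 (H3) depth=20
  + 207.220.96.0/20 (H3) depth=20
  del 207.220.0.0/16 (clear depth 16)
  + 0.0.0.0/0 (H4) depth=0
  ? 66.153.224.25  path d0:H4→d1:-→d2:-→d3:-→d4:-→d5:-→d6:-→d7:-→d8:-→d9:-→d10:-→d11:-→d12:-→d13:-→d14:-→d15:-→d16:-→d17:-→d18:-→d19:-→d20:H1  best=H1
  + 207.220.102.0/24 (H2) depth=24
  + 66.153.192.0/18 (H2) depth=18
  ? 136.47.254.0  path d0:H4→d1:-→d2:-→d3:-→d4:-→d5:-→d6:-→d7:-→d8:-→d9:-→d10:-→d11:-→d12:-→d13:-→d14:-→d15:-→d16:-→d17:-→d18:-→d19:-→d20:-→d21:-→d22:-→d23:-→d24:H1  best=H1
  del 66.153.192.0/18 (clear depth 18)
  + 66.153.236.24/32 (H4) depth=32
  + 207.0.0.0/8 (H2) depth=8
  ? 136.47.254.225  path d0:H4→d1:-→d2:-→d3:-→d4:-→d5:-→d6:-→d7:-→d8:-→d9:-→d10:-→d11:-→d12:-→d13:-→d14:-→d15:-→d16:-→d17:-→d18:-→d19:-→d20:-→d21:-→d22:-→d23:-→d24:H1  best=H1
  ? 207.220.0.222  path d0:H4→d1:-→d2:-→d3:-→d4:-→d5:-→d6:-→d7:-→d8:H2→d9:-→d10:-→d11:-→d12:-→d13:-→d14:H2→d15:-→d16:-→d17:-  best=H2
  + 207.208.0.0/12 (H2) depth=12
  + 207.220.96.0/20 (H0) depth=20
  + 136.47.254.0/26 (H1) depth=26

== LOOKUPS ==
["H1","H1","H1","H1","H1","H1","H2"]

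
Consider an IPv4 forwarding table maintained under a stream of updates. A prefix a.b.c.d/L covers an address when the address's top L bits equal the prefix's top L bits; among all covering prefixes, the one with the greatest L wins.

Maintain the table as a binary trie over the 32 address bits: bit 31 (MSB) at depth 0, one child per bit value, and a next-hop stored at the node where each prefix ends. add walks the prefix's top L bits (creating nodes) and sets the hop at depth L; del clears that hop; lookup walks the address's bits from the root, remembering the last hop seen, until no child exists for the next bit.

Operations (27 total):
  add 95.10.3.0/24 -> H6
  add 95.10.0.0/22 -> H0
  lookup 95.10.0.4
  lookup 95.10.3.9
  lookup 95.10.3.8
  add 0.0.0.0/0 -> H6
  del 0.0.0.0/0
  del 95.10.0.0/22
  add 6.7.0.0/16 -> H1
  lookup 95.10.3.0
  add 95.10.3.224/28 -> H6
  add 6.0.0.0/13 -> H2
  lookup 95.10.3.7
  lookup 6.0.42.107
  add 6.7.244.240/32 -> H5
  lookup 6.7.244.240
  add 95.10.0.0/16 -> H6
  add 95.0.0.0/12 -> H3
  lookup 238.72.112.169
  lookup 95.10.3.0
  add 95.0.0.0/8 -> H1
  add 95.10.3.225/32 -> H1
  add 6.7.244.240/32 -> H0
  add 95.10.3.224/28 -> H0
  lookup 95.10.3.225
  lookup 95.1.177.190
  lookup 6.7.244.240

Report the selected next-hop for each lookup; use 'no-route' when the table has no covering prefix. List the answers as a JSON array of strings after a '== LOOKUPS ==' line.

Apply in order:
  add 95.10.3.0/24 -> H6 at depth 24
  add 95.10.0.0/22 -> H0 at depth 22
  Q 95.10.0.4: descend 0101111100001010000000 ; hops seen [H0] ; pick H0
  Q 95.10.3.9: descend 010111110000101000000011 ; hops seen [H0,H6] ; pick H6
  Q 95.10.3.8: descend 010111110000101000000011 ; hops seen [H0,H6] ; pick H6
  add 0.0.0.0/0 -> H6 at depth 0
  del 0.0.0.0/0 (clear depth 0)
  del 95.10.0.0/22 (clear depth 22)
  add 6.7.0.0/16 -> H1 at depth 16
  Q 95.10.3.0: descend 010111110000101000000011 ; hops seen [H6] ; pick H6
  add 95.10.3.224/28 -> H6 at depth 28
  add 6.0.0.0/13 -> H2 at depth 13
  Q 95.10.3.7: descend 010111110000101000000011 ; hops seen [H6] ; pick H6
  Q 6.0.42.107: descend 0000011000000 ; hops seen [H2] ; pick H2
  add 6.7.244.240/32 -> H5 at depth 32
  Q 6.7.244.240: descend 00000110000001111111010011110000 ; hops seen [H2,H1,H5] ; pick H5
  add 95.10.0.0/16 -> H6 at depth 16
  add 95.0.0.0/12 -> H3 at depth 12
  Q 238.72.112.169: descend ε ; hops seen [∅] ; pick no-route
  Q 95.10.3.0: descend 010111110000101000000011 ; hops seen [H3,H6,H6] ; pick H6
  add 95.0.0.0/8 -> H1 at depth 8
  add 95.10.3.225/32 -> H1 at depth 32
  add 6.7.244.240/32 -> H0 at depth 32
  add 95.10.3.224/28 -> H0 at depth 28
  Q 95.10.3.225: descend 01011111000010100000001111100001 ; hops seen [H1,H3,H6,H6,H0,H1] ; pick H1
  Q 95.1.177.190: descend 010111110000 ; hops seen [H1,H3] ; pick H3
  Q 6.7.244.240: descend 00000110000001111111010011110000 ; hops seen [H2,H1,H0] ; pick H0

== LOOKUPS ==
["H0","H6","H6","H6","H6","H2","H5","no-route","H6","H1","H3","H0"]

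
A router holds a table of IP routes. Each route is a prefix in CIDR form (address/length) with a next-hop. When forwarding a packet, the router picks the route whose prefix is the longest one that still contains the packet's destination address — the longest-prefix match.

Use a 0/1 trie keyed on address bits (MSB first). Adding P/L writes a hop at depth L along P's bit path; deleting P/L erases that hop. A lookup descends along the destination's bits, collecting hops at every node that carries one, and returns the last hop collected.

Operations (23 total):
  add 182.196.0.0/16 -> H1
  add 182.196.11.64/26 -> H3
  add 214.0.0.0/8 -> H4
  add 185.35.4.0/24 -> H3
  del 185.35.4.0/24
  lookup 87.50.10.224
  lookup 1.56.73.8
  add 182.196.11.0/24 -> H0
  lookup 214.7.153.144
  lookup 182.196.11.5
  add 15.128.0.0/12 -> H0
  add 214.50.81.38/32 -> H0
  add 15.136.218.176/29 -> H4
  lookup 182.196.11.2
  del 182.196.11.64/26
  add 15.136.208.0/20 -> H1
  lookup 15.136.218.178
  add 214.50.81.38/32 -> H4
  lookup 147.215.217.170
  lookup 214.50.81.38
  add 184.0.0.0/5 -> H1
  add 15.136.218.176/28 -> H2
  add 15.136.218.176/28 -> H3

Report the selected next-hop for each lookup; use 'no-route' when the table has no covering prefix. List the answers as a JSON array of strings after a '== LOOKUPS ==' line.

Trace:
  + 182.196.0.0/16 (H1) depth=16
  + 182.196.11.64/26 (H3) depth=26
  + 214.0.0.0/8 (H4) depth=8
  + 185.35.4.0/24 (H3) depth=24
  del 185.35.4.0/24 (clear depth 24)
  ? 87.50.10.224  path d0:-  best=no-route
  ? 1.56.73.8  path d0:-  best=no-route
  + 182.196.11.0/24 (H0) depth=24
  ? 214.7.153.144  path d0:-→d1:-→d2:-→d3:-→d4:-→d5:-→d6:-→d7:-→d8:H4  best=H4
  ? 182.196.11.5  path d0:-→d1:-→d2:-→d3:-→d4:-→d5:-→d6:-→d7:-→d8:-→d9:-→d10:-→d11:-→d12:-→d13:-→d14:-→d15:-→d16:H1→d17:-→d18:-→d19:-→d20:-→d21:-→d22:-→d23:-→d24:H0→d25:-  best=H0
  + 15.128.0.0/12 (H0) depth=12
  + 214.50.81.38/32 (H0) depth=32
  + 15.136.218.176/29 (H4) depth=29
  ? 182.196.11.2  path d0:-→d1:-→d2:-→d3:-→d4:-→d5:-→d6:-→d7:-→d8:-→d9:-→d10:-→d11:-→d12:-→d13:-→d14:-→d15:-→d16:H1→d17:-→d18:-→d19:-→d20:-→d21:-→d22:-→d23:-→d24:H0→d25:-  best=H0
  del 182.196.11.64/26 (clear depth 26)
  + 15.136.208.0/20 (H1) depth=20
  ? 15.136.218.178  path d0:-→d1:-→d2:-→d3:-→d4:-→d5:-→d6:-→d7:-→d8:-→d9:-→d10:-→d11:-→d12:H0→d13:-→d14:-→d15:-→d16:-→d17:-→d18:-→d19:-→d20:H1→d21:-→d22:-→d23:-→d24:-→d25:-→d26:-→d27:-→d28:-→d29:H4  best=H4
  + 214.50.81.38/32 (H4) depth=32
  ? 147.215.217.170  path d0:-→d1:-→d2:-  best=no-route
  ? 214.50.81.38  path d0:-→d1:-→d2:-→d3:-→d4:-→d5:-→d6:-→d7:-→d8:H4→d9:-→d10:-→d11:-→d12:-→d13:-→d14:-→d15:-→d16:-→d17:-→d18:-→d19:-→d20:-→d21:-→d22:-→d23:-→d24:-→d25:-→d26:-→d27:-→d28:-→d29:-→d30:-→d31:-→d32:H4  best=H4
  + 184.0.0.0/5 (H1) depth=5
  + 15.136.218.176/28 (H2) depth=28
  + 15.136.218.176/28 (H3) depth=28

== LOOKUPS ==
["no-route","no-route","H4","H0","H0","H4","no-route","H4"]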